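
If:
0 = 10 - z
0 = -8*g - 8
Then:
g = -1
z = 10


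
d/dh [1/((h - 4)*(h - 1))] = (5 - 2*h)/(h^4 - 10*h^3 + 33*h^2 - 40*h + 16)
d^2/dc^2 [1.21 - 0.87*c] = 0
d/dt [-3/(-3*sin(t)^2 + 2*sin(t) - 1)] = 6*(1 - 3*sin(t))*cos(t)/(3*sin(t)^2 - 2*sin(t) + 1)^2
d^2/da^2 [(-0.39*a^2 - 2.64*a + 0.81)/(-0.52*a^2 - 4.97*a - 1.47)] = (1.11022302462516e-16*a^4 - 0.58812*a^3 - 3.10284*a^2 - 24.66828*a - 75.66678)/(0.140608*a^6 + 4.031664*a^5 + 39.725868*a^4 + 145.557881*a^3 + 112.301973*a^2 + 32.219019*a + 3.176523)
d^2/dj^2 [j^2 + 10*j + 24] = 2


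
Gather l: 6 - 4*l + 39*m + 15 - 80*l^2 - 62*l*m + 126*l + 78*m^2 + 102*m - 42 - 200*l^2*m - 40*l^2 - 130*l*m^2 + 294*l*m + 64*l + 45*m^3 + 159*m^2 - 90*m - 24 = l^2*(-200*m - 120) + l*(-130*m^2 + 232*m + 186) + 45*m^3 + 237*m^2 + 51*m - 45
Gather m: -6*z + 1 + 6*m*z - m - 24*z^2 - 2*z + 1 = m*(6*z - 1) - 24*z^2 - 8*z + 2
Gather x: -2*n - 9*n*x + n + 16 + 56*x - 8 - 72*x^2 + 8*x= -n - 72*x^2 + x*(64 - 9*n) + 8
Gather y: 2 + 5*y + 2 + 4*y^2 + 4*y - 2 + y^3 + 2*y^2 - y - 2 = y^3 + 6*y^2 + 8*y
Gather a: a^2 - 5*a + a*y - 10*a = a^2 + a*(y - 15)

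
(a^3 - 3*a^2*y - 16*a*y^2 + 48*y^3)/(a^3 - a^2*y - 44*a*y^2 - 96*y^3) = (-a^2 + 7*a*y - 12*y^2)/(-a^2 + 5*a*y + 24*y^2)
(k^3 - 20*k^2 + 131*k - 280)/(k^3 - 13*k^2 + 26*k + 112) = (k - 5)/(k + 2)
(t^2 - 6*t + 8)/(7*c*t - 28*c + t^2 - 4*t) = (t - 2)/(7*c + t)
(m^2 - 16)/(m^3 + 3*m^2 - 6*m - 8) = (m - 4)/(m^2 - m - 2)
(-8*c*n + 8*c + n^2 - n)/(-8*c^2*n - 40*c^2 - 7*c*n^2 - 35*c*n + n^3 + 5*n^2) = (n - 1)/(c*n + 5*c + n^2 + 5*n)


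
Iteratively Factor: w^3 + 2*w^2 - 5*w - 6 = (w + 1)*(w^2 + w - 6) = (w + 1)*(w + 3)*(w - 2)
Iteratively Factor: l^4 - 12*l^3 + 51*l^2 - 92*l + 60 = (l - 2)*(l^3 - 10*l^2 + 31*l - 30) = (l - 3)*(l - 2)*(l^2 - 7*l + 10) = (l - 3)*(l - 2)^2*(l - 5)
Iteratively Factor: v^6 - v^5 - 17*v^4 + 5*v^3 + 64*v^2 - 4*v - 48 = (v - 4)*(v^5 + 3*v^4 - 5*v^3 - 15*v^2 + 4*v + 12) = (v - 4)*(v + 2)*(v^4 + v^3 - 7*v^2 - v + 6) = (v - 4)*(v + 2)*(v + 3)*(v^3 - 2*v^2 - v + 2) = (v - 4)*(v + 1)*(v + 2)*(v + 3)*(v^2 - 3*v + 2) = (v - 4)*(v - 1)*(v + 1)*(v + 2)*(v + 3)*(v - 2)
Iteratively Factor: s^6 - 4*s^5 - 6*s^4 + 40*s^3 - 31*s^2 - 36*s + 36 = (s - 3)*(s^5 - s^4 - 9*s^3 + 13*s^2 + 8*s - 12) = (s - 3)*(s - 1)*(s^4 - 9*s^2 + 4*s + 12) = (s - 3)*(s - 2)*(s - 1)*(s^3 + 2*s^2 - 5*s - 6) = (s - 3)*(s - 2)^2*(s - 1)*(s^2 + 4*s + 3) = (s - 3)*(s - 2)^2*(s - 1)*(s + 3)*(s + 1)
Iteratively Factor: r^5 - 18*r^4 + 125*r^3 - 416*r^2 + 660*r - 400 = (r - 2)*(r^4 - 16*r^3 + 93*r^2 - 230*r + 200) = (r - 5)*(r - 2)*(r^3 - 11*r^2 + 38*r - 40) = (r - 5)*(r - 4)*(r - 2)*(r^2 - 7*r + 10) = (r - 5)*(r - 4)*(r - 2)^2*(r - 5)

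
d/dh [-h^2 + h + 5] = 1 - 2*h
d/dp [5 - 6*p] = -6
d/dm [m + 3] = 1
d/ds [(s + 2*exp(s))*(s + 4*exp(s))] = 6*s*exp(s) + 2*s + 16*exp(2*s) + 6*exp(s)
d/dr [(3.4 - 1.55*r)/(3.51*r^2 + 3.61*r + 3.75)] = (5.4405*r^2 - 23.868*r - 18.0865)/(12.3201*r^4 + 25.3422*r^3 + 39.3571*r^2 + 27.075*r + 14.0625)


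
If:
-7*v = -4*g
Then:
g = 7*v/4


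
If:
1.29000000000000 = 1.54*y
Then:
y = 0.84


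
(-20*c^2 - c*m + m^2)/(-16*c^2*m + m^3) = (5*c - m)/(m*(4*c - m))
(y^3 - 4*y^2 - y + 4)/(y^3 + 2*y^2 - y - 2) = (y - 4)/(y + 2)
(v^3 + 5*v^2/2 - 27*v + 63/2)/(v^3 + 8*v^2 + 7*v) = (2*v^2 - 9*v + 9)/(2*v*(v + 1))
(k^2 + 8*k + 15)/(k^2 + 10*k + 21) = (k + 5)/(k + 7)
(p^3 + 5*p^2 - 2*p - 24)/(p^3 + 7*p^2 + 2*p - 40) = (p + 3)/(p + 5)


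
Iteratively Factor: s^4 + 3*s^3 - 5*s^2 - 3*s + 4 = (s - 1)*(s^3 + 4*s^2 - s - 4) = (s - 1)^2*(s^2 + 5*s + 4) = (s - 1)^2*(s + 1)*(s + 4)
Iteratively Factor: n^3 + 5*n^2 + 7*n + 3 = (n + 1)*(n^2 + 4*n + 3) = (n + 1)^2*(n + 3)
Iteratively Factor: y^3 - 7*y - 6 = (y - 3)*(y^2 + 3*y + 2) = (y - 3)*(y + 2)*(y + 1)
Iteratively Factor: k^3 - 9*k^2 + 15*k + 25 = (k - 5)*(k^2 - 4*k - 5) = (k - 5)^2*(k + 1)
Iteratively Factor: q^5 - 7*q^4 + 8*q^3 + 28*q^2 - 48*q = (q - 3)*(q^4 - 4*q^3 - 4*q^2 + 16*q) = (q - 3)*(q - 2)*(q^3 - 2*q^2 - 8*q) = (q - 3)*(q - 2)*(q + 2)*(q^2 - 4*q) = (q - 4)*(q - 3)*(q - 2)*(q + 2)*(q)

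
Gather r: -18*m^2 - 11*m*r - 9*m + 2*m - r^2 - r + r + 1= -18*m^2 - 11*m*r - 7*m - r^2 + 1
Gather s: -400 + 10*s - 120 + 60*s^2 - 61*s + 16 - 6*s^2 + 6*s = 54*s^2 - 45*s - 504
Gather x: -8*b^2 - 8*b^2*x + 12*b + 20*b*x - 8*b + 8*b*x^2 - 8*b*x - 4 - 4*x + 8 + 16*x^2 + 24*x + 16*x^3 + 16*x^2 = -8*b^2 + 4*b + 16*x^3 + x^2*(8*b + 32) + x*(-8*b^2 + 12*b + 20) + 4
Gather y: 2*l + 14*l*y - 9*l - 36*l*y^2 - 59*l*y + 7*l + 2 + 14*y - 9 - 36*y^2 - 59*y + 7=y^2*(-36*l - 36) + y*(-45*l - 45)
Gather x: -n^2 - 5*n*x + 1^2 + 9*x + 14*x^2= -n^2 + 14*x^2 + x*(9 - 5*n) + 1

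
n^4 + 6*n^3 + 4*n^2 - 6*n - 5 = (n - 1)*(n + 1)^2*(n + 5)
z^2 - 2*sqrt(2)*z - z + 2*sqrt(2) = (z - 1)*(z - 2*sqrt(2))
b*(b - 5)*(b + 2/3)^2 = b^4 - 11*b^3/3 - 56*b^2/9 - 20*b/9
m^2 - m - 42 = (m - 7)*(m + 6)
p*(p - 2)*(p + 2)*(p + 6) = p^4 + 6*p^3 - 4*p^2 - 24*p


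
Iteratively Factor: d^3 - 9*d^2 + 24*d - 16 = (d - 4)*(d^2 - 5*d + 4) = (d - 4)^2*(d - 1)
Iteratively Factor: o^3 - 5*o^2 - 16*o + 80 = (o - 5)*(o^2 - 16) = (o - 5)*(o - 4)*(o + 4)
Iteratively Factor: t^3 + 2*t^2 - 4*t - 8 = (t + 2)*(t^2 - 4) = (t + 2)^2*(t - 2)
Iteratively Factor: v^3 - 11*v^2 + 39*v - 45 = (v - 3)*(v^2 - 8*v + 15) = (v - 5)*(v - 3)*(v - 3)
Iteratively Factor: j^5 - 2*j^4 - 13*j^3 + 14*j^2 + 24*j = (j)*(j^4 - 2*j^3 - 13*j^2 + 14*j + 24) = j*(j + 1)*(j^3 - 3*j^2 - 10*j + 24) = j*(j + 1)*(j + 3)*(j^2 - 6*j + 8) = j*(j - 2)*(j + 1)*(j + 3)*(j - 4)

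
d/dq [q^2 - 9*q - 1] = 2*q - 9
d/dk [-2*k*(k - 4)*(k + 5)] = -6*k^2 - 4*k + 40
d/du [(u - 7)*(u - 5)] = 2*u - 12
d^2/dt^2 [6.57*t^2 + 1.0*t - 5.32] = 13.1400000000000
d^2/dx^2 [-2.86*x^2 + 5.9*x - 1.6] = -5.72000000000000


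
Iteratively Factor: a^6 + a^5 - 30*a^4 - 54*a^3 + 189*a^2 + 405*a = (a - 5)*(a^5 + 6*a^4 - 54*a^2 - 81*a) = a*(a - 5)*(a^4 + 6*a^3 - 54*a - 81) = a*(a - 5)*(a + 3)*(a^3 + 3*a^2 - 9*a - 27) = a*(a - 5)*(a + 3)^2*(a^2 - 9) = a*(a - 5)*(a + 3)^3*(a - 3)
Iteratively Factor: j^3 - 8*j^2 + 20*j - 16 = (j - 2)*(j^2 - 6*j + 8) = (j - 4)*(j - 2)*(j - 2)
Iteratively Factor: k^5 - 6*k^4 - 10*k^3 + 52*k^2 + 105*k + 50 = (k + 1)*(k^4 - 7*k^3 - 3*k^2 + 55*k + 50) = (k + 1)*(k + 2)*(k^3 - 9*k^2 + 15*k + 25) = (k - 5)*(k + 1)*(k + 2)*(k^2 - 4*k - 5) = (k - 5)*(k + 1)^2*(k + 2)*(k - 5)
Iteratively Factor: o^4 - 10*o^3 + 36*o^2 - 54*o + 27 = (o - 3)*(o^3 - 7*o^2 + 15*o - 9) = (o - 3)*(o - 1)*(o^2 - 6*o + 9) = (o - 3)^2*(o - 1)*(o - 3)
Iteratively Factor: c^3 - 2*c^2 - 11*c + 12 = (c + 3)*(c^2 - 5*c + 4) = (c - 1)*(c + 3)*(c - 4)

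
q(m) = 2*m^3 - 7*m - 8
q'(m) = 6*m^2 - 7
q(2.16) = -2.96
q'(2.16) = 20.99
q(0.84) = -12.69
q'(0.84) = -2.77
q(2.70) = 12.47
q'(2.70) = 36.74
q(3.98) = 90.23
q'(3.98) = 88.04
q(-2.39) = -18.57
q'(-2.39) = 27.27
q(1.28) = -12.77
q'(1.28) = 2.83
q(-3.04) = -42.91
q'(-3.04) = 48.45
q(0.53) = -11.41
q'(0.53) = -5.31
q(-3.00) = -41.00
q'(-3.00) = 47.00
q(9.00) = 1387.00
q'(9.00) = 479.00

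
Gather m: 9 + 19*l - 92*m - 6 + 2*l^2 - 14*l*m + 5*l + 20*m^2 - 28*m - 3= 2*l^2 + 24*l + 20*m^2 + m*(-14*l - 120)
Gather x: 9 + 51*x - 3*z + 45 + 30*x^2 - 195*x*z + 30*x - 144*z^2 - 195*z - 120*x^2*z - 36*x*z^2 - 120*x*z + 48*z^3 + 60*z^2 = x^2*(30 - 120*z) + x*(-36*z^2 - 315*z + 81) + 48*z^3 - 84*z^2 - 198*z + 54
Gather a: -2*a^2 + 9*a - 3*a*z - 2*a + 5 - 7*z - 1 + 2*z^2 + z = -2*a^2 + a*(7 - 3*z) + 2*z^2 - 6*z + 4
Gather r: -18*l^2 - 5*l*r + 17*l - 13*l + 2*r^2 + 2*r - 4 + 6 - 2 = -18*l^2 + 4*l + 2*r^2 + r*(2 - 5*l)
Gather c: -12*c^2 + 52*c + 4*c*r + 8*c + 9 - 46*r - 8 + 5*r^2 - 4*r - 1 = -12*c^2 + c*(4*r + 60) + 5*r^2 - 50*r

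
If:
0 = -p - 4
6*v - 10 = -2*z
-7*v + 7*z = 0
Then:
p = -4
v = 5/4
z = 5/4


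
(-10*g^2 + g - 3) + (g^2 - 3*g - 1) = -9*g^2 - 2*g - 4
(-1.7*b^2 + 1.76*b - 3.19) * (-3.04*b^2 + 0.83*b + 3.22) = 5.168*b^4 - 6.7614*b^3 + 5.6844*b^2 + 3.0195*b - 10.2718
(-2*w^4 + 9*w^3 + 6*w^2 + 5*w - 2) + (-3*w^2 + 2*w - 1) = -2*w^4 + 9*w^3 + 3*w^2 + 7*w - 3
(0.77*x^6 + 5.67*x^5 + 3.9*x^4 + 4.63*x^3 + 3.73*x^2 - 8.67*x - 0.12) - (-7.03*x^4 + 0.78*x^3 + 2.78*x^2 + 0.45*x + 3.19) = 0.77*x^6 + 5.67*x^5 + 10.93*x^4 + 3.85*x^3 + 0.95*x^2 - 9.12*x - 3.31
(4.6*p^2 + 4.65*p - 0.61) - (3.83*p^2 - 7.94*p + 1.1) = 0.77*p^2 + 12.59*p - 1.71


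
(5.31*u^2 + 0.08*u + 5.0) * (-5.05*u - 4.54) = -26.8155*u^3 - 24.5114*u^2 - 25.6132*u - 22.7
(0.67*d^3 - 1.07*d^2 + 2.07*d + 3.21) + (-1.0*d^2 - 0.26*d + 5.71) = 0.67*d^3 - 2.07*d^2 + 1.81*d + 8.92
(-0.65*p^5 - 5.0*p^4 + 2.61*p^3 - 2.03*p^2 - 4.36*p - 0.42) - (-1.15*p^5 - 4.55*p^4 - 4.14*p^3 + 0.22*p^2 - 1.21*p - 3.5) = 0.5*p^5 - 0.45*p^4 + 6.75*p^3 - 2.25*p^2 - 3.15*p + 3.08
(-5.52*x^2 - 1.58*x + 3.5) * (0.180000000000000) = -0.9936*x^2 - 0.2844*x + 0.63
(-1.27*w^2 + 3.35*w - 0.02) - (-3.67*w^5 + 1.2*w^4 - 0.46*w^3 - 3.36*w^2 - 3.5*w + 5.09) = 3.67*w^5 - 1.2*w^4 + 0.46*w^3 + 2.09*w^2 + 6.85*w - 5.11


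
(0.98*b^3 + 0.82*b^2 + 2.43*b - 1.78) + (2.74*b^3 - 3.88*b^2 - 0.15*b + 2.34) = 3.72*b^3 - 3.06*b^2 + 2.28*b + 0.56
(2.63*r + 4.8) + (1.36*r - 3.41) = 3.99*r + 1.39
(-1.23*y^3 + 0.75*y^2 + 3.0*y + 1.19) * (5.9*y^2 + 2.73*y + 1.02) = -7.257*y^5 + 1.0671*y^4 + 18.4929*y^3 + 15.976*y^2 + 6.3087*y + 1.2138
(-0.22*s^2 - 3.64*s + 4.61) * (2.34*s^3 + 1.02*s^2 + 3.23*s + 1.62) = -0.5148*s^5 - 8.742*s^4 + 6.364*s^3 - 7.4114*s^2 + 8.9935*s + 7.4682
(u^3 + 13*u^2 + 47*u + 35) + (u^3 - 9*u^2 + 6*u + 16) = 2*u^3 + 4*u^2 + 53*u + 51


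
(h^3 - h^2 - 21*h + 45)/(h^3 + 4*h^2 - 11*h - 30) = (h - 3)/(h + 2)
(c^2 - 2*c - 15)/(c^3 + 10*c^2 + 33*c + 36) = (c - 5)/(c^2 + 7*c + 12)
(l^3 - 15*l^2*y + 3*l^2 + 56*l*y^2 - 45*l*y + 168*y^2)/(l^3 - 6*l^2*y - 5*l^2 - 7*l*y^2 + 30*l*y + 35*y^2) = (l^2 - 8*l*y + 3*l - 24*y)/(l^2 + l*y - 5*l - 5*y)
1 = 1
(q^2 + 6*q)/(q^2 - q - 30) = q*(q + 6)/(q^2 - q - 30)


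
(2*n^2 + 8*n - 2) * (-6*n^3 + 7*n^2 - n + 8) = -12*n^5 - 34*n^4 + 66*n^3 - 6*n^2 + 66*n - 16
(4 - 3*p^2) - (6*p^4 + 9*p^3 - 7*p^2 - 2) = -6*p^4 - 9*p^3 + 4*p^2 + 6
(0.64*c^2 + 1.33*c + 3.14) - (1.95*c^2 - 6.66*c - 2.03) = -1.31*c^2 + 7.99*c + 5.17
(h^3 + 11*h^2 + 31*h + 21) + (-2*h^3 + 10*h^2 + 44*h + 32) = -h^3 + 21*h^2 + 75*h + 53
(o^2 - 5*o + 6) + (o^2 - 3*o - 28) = 2*o^2 - 8*o - 22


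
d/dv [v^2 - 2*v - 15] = 2*v - 2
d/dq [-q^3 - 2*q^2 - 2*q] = -3*q^2 - 4*q - 2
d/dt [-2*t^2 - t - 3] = -4*t - 1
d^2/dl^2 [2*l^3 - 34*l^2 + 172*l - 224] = 12*l - 68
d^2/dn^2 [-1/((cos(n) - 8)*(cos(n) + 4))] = (4*sin(n)^4 - 146*sin(n)^2 - 113*cos(n) - 3*cos(3*n) + 46)/((cos(n) - 8)^3*(cos(n) + 4)^3)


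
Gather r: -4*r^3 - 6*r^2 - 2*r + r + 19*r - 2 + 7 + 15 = -4*r^3 - 6*r^2 + 18*r + 20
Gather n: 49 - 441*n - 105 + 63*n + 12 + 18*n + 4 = -360*n - 40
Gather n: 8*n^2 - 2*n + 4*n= 8*n^2 + 2*n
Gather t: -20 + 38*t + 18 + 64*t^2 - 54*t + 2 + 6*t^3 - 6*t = 6*t^3 + 64*t^2 - 22*t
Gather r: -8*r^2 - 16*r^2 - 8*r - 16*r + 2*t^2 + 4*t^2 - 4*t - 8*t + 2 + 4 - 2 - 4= -24*r^2 - 24*r + 6*t^2 - 12*t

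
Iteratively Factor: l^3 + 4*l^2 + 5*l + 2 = (l + 2)*(l^2 + 2*l + 1) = (l + 1)*(l + 2)*(l + 1)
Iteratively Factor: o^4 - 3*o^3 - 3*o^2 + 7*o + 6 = (o - 2)*(o^3 - o^2 - 5*o - 3) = (o - 2)*(o + 1)*(o^2 - 2*o - 3) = (o - 3)*(o - 2)*(o + 1)*(o + 1)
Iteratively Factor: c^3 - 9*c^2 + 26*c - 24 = (c - 2)*(c^2 - 7*c + 12) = (c - 3)*(c - 2)*(c - 4)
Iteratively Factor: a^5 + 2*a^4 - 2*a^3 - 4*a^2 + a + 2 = (a + 2)*(a^4 - 2*a^2 + 1) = (a - 1)*(a + 2)*(a^3 + a^2 - a - 1) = (a - 1)*(a + 1)*(a + 2)*(a^2 - 1) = (a - 1)*(a + 1)^2*(a + 2)*(a - 1)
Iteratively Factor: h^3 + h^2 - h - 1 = (h + 1)*(h^2 - 1) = (h + 1)^2*(h - 1)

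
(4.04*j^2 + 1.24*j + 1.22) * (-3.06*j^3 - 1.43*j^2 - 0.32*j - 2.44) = -12.3624*j^5 - 9.5716*j^4 - 6.7992*j^3 - 11.999*j^2 - 3.416*j - 2.9768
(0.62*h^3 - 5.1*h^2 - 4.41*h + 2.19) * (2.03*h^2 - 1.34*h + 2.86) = 1.2586*h^5 - 11.1838*h^4 - 0.3451*h^3 - 4.2309*h^2 - 15.5472*h + 6.2634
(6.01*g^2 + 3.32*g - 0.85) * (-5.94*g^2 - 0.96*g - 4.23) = -35.6994*g^4 - 25.4904*g^3 - 23.5605*g^2 - 13.2276*g + 3.5955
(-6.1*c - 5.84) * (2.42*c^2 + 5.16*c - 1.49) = -14.762*c^3 - 45.6088*c^2 - 21.0454*c + 8.7016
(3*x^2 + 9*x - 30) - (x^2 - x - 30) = 2*x^2 + 10*x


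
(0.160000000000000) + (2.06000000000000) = 2.22000000000000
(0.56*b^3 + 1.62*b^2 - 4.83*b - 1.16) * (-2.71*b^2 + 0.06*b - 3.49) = -1.5176*b^5 - 4.3566*b^4 + 11.2321*b^3 - 2.8*b^2 + 16.7871*b + 4.0484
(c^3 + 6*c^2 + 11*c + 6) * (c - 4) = c^4 + 2*c^3 - 13*c^2 - 38*c - 24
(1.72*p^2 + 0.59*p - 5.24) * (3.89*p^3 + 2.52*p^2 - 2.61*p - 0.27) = 6.6908*p^5 + 6.6295*p^4 - 23.386*p^3 - 15.2091*p^2 + 13.5171*p + 1.4148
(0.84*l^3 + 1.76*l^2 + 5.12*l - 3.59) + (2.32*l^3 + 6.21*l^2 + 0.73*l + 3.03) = 3.16*l^3 + 7.97*l^2 + 5.85*l - 0.56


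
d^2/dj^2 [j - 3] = 0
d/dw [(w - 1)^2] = 2*w - 2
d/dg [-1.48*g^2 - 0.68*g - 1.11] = -2.96*g - 0.68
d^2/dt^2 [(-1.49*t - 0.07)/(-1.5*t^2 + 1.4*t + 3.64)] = ((3.962 - 13.41*t)*(-1.5*t^2 + 1.4*t + 3.64) - (1.49*t + 0.07)*(3.0*t - 1.4)*(6.0*t - 2.8))/(-1.5*t^2 + 1.4*t + 3.64)^3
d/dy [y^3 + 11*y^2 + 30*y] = 3*y^2 + 22*y + 30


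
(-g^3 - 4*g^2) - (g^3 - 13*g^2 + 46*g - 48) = -2*g^3 + 9*g^2 - 46*g + 48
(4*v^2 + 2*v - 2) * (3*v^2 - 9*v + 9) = 12*v^4 - 30*v^3 + 12*v^2 + 36*v - 18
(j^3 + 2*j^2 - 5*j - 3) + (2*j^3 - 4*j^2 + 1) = 3*j^3 - 2*j^2 - 5*j - 2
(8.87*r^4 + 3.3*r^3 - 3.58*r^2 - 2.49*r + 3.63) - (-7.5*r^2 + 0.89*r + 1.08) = 8.87*r^4 + 3.3*r^3 + 3.92*r^2 - 3.38*r + 2.55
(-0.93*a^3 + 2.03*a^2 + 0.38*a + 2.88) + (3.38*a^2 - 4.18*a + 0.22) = -0.93*a^3 + 5.41*a^2 - 3.8*a + 3.1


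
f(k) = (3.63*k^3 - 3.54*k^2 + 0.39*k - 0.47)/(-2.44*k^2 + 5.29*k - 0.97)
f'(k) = (4.88*k - 5.29)*(3.63*k^3 - 3.54*k^2 + 0.39*k - 0.47)/(-2.44*k^2 + 5.29*k - 0.97)^2 + (10.89*k^2 - 7.08*k + 0.39)/(-2.44*k^2 + 5.29*k - 0.97) = (-8.8572*k^4 + 38.4054*k^3 - 28.3383*k^2 + 4.574*k + 2.108)/(5.9536*k^4 - 25.8152*k^3 + 32.7177*k^2 - 10.2626*k + 0.9409)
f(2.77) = -10.04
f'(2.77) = 3.63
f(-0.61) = 0.56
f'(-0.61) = -0.81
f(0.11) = 1.11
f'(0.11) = 13.29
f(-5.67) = 7.11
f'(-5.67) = -1.43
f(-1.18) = 1.11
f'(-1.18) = -1.09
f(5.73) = -11.20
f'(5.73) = -1.25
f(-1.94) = 2.01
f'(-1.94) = -1.25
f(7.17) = -13.09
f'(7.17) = -1.36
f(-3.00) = 3.39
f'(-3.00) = -1.34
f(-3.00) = 3.39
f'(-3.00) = -1.34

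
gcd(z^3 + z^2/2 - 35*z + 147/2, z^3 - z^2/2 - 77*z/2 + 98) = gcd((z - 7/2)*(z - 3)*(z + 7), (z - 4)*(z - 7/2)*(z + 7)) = z^2 + 7*z/2 - 49/2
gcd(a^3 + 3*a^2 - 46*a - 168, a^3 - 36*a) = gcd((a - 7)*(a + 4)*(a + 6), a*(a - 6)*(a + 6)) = a + 6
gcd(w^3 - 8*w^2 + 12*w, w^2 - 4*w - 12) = w - 6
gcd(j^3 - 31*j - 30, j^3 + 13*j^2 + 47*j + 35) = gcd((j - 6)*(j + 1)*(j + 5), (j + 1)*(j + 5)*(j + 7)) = j^2 + 6*j + 5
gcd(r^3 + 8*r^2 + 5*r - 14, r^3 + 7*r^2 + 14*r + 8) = r + 2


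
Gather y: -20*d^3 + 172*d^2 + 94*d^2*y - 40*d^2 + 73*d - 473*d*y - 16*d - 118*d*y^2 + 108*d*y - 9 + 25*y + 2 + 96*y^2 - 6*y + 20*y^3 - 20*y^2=-20*d^3 + 132*d^2 + 57*d + 20*y^3 + y^2*(76 - 118*d) + y*(94*d^2 - 365*d + 19) - 7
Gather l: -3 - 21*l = -21*l - 3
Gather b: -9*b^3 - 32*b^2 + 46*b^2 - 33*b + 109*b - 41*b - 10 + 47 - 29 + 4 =-9*b^3 + 14*b^2 + 35*b + 12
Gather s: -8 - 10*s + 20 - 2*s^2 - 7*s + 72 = -2*s^2 - 17*s + 84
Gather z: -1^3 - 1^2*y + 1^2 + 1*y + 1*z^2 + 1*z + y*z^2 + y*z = z^2*(y + 1) + z*(y + 1)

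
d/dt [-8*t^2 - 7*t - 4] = -16*t - 7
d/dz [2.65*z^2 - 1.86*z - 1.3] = 5.3*z - 1.86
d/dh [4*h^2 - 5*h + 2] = 8*h - 5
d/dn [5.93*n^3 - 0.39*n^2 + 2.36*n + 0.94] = 17.79*n^2 - 0.78*n + 2.36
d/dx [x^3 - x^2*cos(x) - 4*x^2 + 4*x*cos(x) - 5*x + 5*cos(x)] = x^2*sin(x) + 3*x^2 - 4*x*sin(x) - 2*x*cos(x) - 8*x - 5*sin(x) + 4*cos(x) - 5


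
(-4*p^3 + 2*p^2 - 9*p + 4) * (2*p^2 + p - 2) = -8*p^5 - 8*p^3 - 5*p^2 + 22*p - 8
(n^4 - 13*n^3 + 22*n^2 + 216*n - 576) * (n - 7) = n^5 - 20*n^4 + 113*n^3 + 62*n^2 - 2088*n + 4032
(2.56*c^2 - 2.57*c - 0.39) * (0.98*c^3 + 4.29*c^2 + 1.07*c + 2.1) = 2.5088*c^5 + 8.4638*c^4 - 8.6683*c^3 + 0.953000000000001*c^2 - 5.8143*c - 0.819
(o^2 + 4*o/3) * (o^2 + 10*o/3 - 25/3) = o^4 + 14*o^3/3 - 35*o^2/9 - 100*o/9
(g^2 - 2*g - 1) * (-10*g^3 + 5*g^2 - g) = -10*g^5 + 25*g^4 - g^3 - 3*g^2 + g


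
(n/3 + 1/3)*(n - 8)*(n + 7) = n^3/3 - 19*n - 56/3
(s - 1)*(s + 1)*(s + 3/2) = s^3 + 3*s^2/2 - s - 3/2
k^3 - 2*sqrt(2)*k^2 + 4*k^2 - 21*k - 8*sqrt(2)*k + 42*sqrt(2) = (k - 3)*(k + 7)*(k - 2*sqrt(2))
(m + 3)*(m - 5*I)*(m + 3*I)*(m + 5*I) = m^4 + 3*m^3 + 3*I*m^3 + 25*m^2 + 9*I*m^2 + 75*m + 75*I*m + 225*I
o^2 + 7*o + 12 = (o + 3)*(o + 4)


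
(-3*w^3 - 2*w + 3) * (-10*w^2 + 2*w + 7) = 30*w^5 - 6*w^4 - w^3 - 34*w^2 - 8*w + 21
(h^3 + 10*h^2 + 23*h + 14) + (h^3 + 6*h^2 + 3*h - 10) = 2*h^3 + 16*h^2 + 26*h + 4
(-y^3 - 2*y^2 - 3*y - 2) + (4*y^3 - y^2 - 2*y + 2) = 3*y^3 - 3*y^2 - 5*y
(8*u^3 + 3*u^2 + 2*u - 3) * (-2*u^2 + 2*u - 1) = -16*u^5 + 10*u^4 - 6*u^3 + 7*u^2 - 8*u + 3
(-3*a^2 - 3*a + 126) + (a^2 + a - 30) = -2*a^2 - 2*a + 96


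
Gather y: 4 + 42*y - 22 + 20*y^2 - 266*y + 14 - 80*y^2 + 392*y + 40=-60*y^2 + 168*y + 36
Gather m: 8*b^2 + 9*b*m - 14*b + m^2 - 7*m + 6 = 8*b^2 - 14*b + m^2 + m*(9*b - 7) + 6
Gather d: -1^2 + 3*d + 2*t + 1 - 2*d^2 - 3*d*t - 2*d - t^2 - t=-2*d^2 + d*(1 - 3*t) - t^2 + t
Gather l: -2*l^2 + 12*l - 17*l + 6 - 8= -2*l^2 - 5*l - 2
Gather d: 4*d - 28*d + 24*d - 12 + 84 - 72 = 0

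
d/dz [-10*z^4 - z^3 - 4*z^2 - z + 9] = -40*z^3 - 3*z^2 - 8*z - 1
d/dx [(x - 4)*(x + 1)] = 2*x - 3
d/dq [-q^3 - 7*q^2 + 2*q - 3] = -3*q^2 - 14*q + 2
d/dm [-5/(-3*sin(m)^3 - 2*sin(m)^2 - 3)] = -5*(9*sin(m) + 4)*sin(m)*cos(m)/(3*sin(m)^3 + 2*sin(m)^2 + 3)^2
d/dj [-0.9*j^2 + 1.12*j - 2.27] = 1.12 - 1.8*j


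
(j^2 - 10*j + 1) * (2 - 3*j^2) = -3*j^4 + 30*j^3 - j^2 - 20*j + 2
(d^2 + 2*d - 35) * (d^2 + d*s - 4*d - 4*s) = d^4 + d^3*s - 2*d^3 - 2*d^2*s - 43*d^2 - 43*d*s + 140*d + 140*s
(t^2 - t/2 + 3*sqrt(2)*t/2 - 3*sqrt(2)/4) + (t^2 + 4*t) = 2*t^2 + 3*sqrt(2)*t/2 + 7*t/2 - 3*sqrt(2)/4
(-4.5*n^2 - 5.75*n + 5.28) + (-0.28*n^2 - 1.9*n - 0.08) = -4.78*n^2 - 7.65*n + 5.2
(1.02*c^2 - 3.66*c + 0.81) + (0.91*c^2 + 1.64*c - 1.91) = 1.93*c^2 - 2.02*c - 1.1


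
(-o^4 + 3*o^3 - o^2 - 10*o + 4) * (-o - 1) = o^5 - 2*o^4 - 2*o^3 + 11*o^2 + 6*o - 4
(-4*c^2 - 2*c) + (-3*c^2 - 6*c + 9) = -7*c^2 - 8*c + 9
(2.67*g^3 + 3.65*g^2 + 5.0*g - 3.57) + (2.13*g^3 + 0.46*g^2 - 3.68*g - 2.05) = 4.8*g^3 + 4.11*g^2 + 1.32*g - 5.62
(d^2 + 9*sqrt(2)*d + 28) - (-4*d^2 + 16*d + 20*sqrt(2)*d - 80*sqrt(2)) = 5*d^2 - 16*d - 11*sqrt(2)*d + 28 + 80*sqrt(2)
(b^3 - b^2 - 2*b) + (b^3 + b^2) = 2*b^3 - 2*b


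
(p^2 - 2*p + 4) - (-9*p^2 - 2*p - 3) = 10*p^2 + 7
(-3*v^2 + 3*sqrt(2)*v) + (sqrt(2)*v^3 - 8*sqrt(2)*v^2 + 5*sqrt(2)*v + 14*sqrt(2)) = sqrt(2)*v^3 - 8*sqrt(2)*v^2 - 3*v^2 + 8*sqrt(2)*v + 14*sqrt(2)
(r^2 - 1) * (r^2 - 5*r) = r^4 - 5*r^3 - r^2 + 5*r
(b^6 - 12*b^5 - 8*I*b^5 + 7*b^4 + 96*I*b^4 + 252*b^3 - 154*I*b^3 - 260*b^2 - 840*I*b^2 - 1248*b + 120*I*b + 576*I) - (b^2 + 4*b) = b^6 - 12*b^5 - 8*I*b^5 + 7*b^4 + 96*I*b^4 + 252*b^3 - 154*I*b^3 - 261*b^2 - 840*I*b^2 - 1252*b + 120*I*b + 576*I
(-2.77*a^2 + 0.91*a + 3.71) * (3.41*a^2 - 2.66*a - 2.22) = -9.4457*a^4 + 10.4713*a^3 + 16.3799*a^2 - 11.8888*a - 8.2362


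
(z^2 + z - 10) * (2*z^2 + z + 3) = 2*z^4 + 3*z^3 - 16*z^2 - 7*z - 30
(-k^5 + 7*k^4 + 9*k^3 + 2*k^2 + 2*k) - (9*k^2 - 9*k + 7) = -k^5 + 7*k^4 + 9*k^3 - 7*k^2 + 11*k - 7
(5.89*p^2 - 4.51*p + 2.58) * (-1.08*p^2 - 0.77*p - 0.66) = -6.3612*p^4 + 0.335500000000001*p^3 - 3.2011*p^2 + 0.99*p - 1.7028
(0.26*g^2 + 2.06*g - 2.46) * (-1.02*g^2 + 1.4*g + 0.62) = -0.2652*g^4 - 1.7372*g^3 + 5.5544*g^2 - 2.1668*g - 1.5252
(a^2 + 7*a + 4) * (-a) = -a^3 - 7*a^2 - 4*a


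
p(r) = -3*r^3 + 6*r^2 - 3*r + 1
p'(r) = -9*r^2 + 12*r - 3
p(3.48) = -63.21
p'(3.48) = -70.23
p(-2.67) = 108.89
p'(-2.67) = -99.20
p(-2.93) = 136.76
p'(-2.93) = -115.42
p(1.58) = -0.59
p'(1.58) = -6.51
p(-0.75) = 7.89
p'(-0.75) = -17.06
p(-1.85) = 46.08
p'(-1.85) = -56.00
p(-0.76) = 8.06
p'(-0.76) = -17.32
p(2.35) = -11.85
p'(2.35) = -24.50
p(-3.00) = 145.00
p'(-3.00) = -120.00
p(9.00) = -1727.00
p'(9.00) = -624.00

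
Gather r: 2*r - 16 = 2*r - 16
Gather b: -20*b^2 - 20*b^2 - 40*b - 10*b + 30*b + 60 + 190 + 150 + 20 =-40*b^2 - 20*b + 420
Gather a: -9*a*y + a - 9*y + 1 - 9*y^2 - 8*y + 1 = a*(1 - 9*y) - 9*y^2 - 17*y + 2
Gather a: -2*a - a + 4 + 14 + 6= 24 - 3*a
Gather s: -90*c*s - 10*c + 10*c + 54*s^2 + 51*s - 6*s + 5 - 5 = 54*s^2 + s*(45 - 90*c)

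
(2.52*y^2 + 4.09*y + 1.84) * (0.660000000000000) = 1.6632*y^2 + 2.6994*y + 1.2144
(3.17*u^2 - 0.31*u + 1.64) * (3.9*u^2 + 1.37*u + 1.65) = 12.363*u^4 + 3.1339*u^3 + 11.2018*u^2 + 1.7353*u + 2.706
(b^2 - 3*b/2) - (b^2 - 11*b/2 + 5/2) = 4*b - 5/2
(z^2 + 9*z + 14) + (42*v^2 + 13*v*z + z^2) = 42*v^2 + 13*v*z + 2*z^2 + 9*z + 14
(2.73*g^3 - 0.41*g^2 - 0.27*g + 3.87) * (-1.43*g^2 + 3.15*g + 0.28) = -3.9039*g^5 + 9.1858*g^4 - 0.141*g^3 - 6.4994*g^2 + 12.1149*g + 1.0836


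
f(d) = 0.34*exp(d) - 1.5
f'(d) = 0.34*exp(d)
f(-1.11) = -1.39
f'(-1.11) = 0.11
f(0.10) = -1.12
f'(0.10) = 0.38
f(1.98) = 0.96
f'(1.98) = 2.46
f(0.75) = -0.78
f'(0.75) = 0.72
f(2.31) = 1.93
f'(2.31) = 3.43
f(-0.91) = -1.36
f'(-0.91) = 0.14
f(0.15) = -1.10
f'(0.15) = 0.40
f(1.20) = -0.37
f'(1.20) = 1.13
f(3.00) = 5.33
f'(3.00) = 6.83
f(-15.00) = -1.50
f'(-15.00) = 0.00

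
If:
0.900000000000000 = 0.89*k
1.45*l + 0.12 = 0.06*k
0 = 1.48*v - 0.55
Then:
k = 1.01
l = -0.04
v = 0.37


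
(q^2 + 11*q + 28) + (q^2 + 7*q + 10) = 2*q^2 + 18*q + 38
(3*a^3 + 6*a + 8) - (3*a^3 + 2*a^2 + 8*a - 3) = -2*a^2 - 2*a + 11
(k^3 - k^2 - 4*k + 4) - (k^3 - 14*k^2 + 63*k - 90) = 13*k^2 - 67*k + 94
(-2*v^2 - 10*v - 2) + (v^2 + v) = -v^2 - 9*v - 2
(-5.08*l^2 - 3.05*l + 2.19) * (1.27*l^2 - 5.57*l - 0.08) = -6.4516*l^4 + 24.4221*l^3 + 20.1762*l^2 - 11.9543*l - 0.1752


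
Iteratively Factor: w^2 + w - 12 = (w - 3)*(w + 4)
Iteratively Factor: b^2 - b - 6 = (b - 3)*(b + 2)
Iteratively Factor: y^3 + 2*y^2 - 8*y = (y - 2)*(y^2 + 4*y) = (y - 2)*(y + 4)*(y)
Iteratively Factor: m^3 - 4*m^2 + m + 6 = (m - 2)*(m^2 - 2*m - 3) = (m - 2)*(m + 1)*(m - 3)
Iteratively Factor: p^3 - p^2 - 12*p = (p - 4)*(p^2 + 3*p) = (p - 4)*(p + 3)*(p)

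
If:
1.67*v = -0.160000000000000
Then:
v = -0.10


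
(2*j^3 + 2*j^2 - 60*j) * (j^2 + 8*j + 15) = 2*j^5 + 18*j^4 - 14*j^3 - 450*j^2 - 900*j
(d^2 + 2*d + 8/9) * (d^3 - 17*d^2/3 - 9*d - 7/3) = d^5 - 11*d^4/3 - 175*d^3/9 - 685*d^2/27 - 38*d/3 - 56/27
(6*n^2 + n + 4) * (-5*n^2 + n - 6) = -30*n^4 + n^3 - 55*n^2 - 2*n - 24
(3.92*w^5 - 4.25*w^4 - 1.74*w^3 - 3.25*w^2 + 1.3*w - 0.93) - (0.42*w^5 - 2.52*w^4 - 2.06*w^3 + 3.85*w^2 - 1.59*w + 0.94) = 3.5*w^5 - 1.73*w^4 + 0.32*w^3 - 7.1*w^2 + 2.89*w - 1.87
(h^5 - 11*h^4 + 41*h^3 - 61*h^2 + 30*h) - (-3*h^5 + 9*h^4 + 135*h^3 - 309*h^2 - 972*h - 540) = 4*h^5 - 20*h^4 - 94*h^3 + 248*h^2 + 1002*h + 540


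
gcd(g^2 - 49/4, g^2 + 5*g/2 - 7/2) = g + 7/2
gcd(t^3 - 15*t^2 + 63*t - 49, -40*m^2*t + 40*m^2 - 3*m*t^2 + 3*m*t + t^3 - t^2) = t - 1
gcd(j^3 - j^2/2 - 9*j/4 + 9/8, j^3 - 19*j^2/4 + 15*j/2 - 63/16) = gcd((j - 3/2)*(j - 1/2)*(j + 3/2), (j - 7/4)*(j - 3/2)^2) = j - 3/2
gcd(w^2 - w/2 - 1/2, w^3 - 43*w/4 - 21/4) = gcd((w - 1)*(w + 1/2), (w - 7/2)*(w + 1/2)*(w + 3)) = w + 1/2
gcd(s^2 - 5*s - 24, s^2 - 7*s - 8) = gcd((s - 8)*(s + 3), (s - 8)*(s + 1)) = s - 8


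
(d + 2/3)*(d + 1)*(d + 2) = d^3 + 11*d^2/3 + 4*d + 4/3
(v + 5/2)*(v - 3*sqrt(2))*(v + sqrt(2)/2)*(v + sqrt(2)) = v^4 - 3*sqrt(2)*v^3/2 + 5*v^3/2 - 8*v^2 - 15*sqrt(2)*v^2/4 - 20*v - 3*sqrt(2)*v - 15*sqrt(2)/2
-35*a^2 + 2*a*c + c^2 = (-5*a + c)*(7*a + c)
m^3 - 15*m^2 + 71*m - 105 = (m - 7)*(m - 5)*(m - 3)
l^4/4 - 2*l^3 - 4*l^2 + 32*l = l*(l/4 + 1)*(l - 8)*(l - 4)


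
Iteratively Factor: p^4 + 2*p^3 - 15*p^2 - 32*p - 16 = (p + 1)*(p^3 + p^2 - 16*p - 16) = (p + 1)^2*(p^2 - 16) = (p - 4)*(p + 1)^2*(p + 4)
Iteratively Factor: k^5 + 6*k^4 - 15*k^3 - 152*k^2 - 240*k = (k - 5)*(k^4 + 11*k^3 + 40*k^2 + 48*k) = (k - 5)*(k + 4)*(k^3 + 7*k^2 + 12*k) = (k - 5)*(k + 4)^2*(k^2 + 3*k) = (k - 5)*(k + 3)*(k + 4)^2*(k)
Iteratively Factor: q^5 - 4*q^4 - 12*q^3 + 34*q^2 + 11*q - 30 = (q - 2)*(q^4 - 2*q^3 - 16*q^2 + 2*q + 15) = (q - 2)*(q + 3)*(q^3 - 5*q^2 - q + 5) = (q - 2)*(q - 1)*(q + 3)*(q^2 - 4*q - 5) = (q - 2)*(q - 1)*(q + 1)*(q + 3)*(q - 5)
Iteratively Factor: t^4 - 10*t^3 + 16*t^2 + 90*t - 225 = (t + 3)*(t^3 - 13*t^2 + 55*t - 75) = (t - 5)*(t + 3)*(t^2 - 8*t + 15) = (t - 5)^2*(t + 3)*(t - 3)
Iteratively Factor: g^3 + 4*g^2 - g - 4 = (g - 1)*(g^2 + 5*g + 4) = (g - 1)*(g + 4)*(g + 1)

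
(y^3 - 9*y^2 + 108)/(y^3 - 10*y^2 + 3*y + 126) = (y - 6)/(y - 7)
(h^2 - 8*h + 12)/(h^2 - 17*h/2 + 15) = 2*(h - 2)/(2*h - 5)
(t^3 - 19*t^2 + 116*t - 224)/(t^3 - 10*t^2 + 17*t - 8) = (t^2 - 11*t + 28)/(t^2 - 2*t + 1)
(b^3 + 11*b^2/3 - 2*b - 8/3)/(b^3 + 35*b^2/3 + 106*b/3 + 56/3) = (b - 1)/(b + 7)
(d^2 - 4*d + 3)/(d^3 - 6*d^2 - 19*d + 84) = (d - 1)/(d^2 - 3*d - 28)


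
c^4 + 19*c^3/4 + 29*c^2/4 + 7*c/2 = c*(c + 1)*(c + 7/4)*(c + 2)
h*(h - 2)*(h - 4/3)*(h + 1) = h^4 - 7*h^3/3 - 2*h^2/3 + 8*h/3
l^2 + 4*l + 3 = (l + 1)*(l + 3)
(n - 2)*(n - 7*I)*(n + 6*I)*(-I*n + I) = -I*n^4 - n^3 + 3*I*n^3 + 3*n^2 - 44*I*n^2 - 2*n + 126*I*n - 84*I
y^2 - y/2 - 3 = (y - 2)*(y + 3/2)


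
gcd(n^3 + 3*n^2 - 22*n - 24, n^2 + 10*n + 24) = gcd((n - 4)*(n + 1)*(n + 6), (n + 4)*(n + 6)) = n + 6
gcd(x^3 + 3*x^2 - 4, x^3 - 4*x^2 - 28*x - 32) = x^2 + 4*x + 4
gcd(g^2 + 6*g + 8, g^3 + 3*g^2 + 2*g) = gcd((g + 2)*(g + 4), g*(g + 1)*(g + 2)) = g + 2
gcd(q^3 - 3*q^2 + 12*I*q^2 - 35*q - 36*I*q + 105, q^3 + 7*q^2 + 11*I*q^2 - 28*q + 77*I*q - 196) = q + 7*I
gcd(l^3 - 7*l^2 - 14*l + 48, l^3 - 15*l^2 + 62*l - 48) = l - 8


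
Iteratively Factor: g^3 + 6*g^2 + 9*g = (g)*(g^2 + 6*g + 9) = g*(g + 3)*(g + 3)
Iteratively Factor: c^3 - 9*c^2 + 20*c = (c - 4)*(c^2 - 5*c) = c*(c - 4)*(c - 5)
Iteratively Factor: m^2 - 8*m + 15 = (m - 3)*(m - 5)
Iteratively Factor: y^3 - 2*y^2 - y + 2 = (y - 2)*(y^2 - 1) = (y - 2)*(y - 1)*(y + 1)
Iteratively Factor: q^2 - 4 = (q - 2)*(q + 2)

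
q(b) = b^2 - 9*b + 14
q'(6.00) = 3.00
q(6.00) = -4.00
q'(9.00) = 9.00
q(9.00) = 14.00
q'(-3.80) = -16.60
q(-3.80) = 62.64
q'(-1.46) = -11.92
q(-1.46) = 29.27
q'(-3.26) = -15.52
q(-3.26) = 53.97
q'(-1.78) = -12.56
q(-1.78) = 33.19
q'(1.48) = -6.04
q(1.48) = 2.87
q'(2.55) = -3.90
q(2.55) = -2.45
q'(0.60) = -7.80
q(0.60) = 8.96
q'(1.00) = -7.00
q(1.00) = 6.00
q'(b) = 2*b - 9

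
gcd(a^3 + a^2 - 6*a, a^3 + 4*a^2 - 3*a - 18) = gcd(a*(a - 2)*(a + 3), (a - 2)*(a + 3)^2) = a^2 + a - 6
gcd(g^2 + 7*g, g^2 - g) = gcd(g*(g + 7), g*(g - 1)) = g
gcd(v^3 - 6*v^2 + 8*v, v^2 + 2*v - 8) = v - 2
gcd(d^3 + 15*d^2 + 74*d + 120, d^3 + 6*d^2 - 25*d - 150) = d^2 + 11*d + 30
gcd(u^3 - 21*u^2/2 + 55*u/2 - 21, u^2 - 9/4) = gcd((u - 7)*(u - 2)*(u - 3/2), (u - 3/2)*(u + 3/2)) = u - 3/2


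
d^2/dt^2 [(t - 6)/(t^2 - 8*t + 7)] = 2*((14 - 3*t)*(t^2 - 8*t + 7) + 4*(t - 6)*(t - 4)^2)/(t^2 - 8*t + 7)^3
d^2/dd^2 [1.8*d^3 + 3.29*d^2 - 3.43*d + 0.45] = 10.8*d + 6.58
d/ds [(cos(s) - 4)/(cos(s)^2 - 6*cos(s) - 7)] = (cos(s)^2 - 8*cos(s) + 31)*sin(s)/(sin(s)^2 + 6*cos(s) + 6)^2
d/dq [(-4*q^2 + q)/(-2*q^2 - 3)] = (2*q^2 + 24*q - 3)/(4*q^4 + 12*q^2 + 9)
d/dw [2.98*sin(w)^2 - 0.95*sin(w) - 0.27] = (5.96*sin(w) - 0.95)*cos(w)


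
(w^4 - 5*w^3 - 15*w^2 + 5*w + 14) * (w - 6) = w^5 - 11*w^4 + 15*w^3 + 95*w^2 - 16*w - 84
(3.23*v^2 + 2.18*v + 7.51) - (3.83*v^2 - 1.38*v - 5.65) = -0.6*v^2 + 3.56*v + 13.16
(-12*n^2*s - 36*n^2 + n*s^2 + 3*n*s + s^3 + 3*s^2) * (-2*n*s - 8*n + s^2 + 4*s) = 24*n^3*s^2 + 168*n^3*s + 288*n^3 - 14*n^2*s^3 - 98*n^2*s^2 - 168*n^2*s - n*s^4 - 7*n*s^3 - 12*n*s^2 + s^5 + 7*s^4 + 12*s^3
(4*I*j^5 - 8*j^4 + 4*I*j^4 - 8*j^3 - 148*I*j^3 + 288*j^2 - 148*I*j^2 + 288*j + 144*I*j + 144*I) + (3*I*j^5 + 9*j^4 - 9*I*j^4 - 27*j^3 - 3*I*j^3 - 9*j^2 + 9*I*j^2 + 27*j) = 7*I*j^5 + j^4 - 5*I*j^4 - 35*j^3 - 151*I*j^3 + 279*j^2 - 139*I*j^2 + 315*j + 144*I*j + 144*I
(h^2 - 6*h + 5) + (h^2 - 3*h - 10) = 2*h^2 - 9*h - 5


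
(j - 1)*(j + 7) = j^2 + 6*j - 7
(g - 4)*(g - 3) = g^2 - 7*g + 12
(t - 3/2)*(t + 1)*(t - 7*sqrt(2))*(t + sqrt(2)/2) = t^4 - 13*sqrt(2)*t^3/2 - t^3/2 - 17*t^2/2 + 13*sqrt(2)*t^2/4 + 7*t/2 + 39*sqrt(2)*t/4 + 21/2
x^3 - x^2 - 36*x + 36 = (x - 6)*(x - 1)*(x + 6)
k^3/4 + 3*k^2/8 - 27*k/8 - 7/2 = (k/4 + 1)*(k - 7/2)*(k + 1)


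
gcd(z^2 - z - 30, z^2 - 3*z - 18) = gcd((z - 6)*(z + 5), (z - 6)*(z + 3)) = z - 6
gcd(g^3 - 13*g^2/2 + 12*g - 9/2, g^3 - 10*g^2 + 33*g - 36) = g^2 - 6*g + 9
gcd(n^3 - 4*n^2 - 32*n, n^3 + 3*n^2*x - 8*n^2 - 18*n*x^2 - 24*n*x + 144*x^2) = n - 8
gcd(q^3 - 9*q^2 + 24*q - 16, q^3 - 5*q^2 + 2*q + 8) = q - 4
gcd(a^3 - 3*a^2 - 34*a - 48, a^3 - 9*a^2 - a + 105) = a + 3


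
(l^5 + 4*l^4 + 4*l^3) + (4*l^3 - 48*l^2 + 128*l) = l^5 + 4*l^4 + 8*l^3 - 48*l^2 + 128*l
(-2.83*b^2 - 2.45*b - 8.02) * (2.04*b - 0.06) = -5.7732*b^3 - 4.8282*b^2 - 16.2138*b + 0.4812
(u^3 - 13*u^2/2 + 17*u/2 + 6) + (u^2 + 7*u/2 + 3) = u^3 - 11*u^2/2 + 12*u + 9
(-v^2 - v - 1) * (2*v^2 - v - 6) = -2*v^4 - v^3 + 5*v^2 + 7*v + 6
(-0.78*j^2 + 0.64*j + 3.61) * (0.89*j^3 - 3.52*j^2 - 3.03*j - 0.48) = -0.6942*j^5 + 3.3152*j^4 + 3.3235*j^3 - 14.272*j^2 - 11.2455*j - 1.7328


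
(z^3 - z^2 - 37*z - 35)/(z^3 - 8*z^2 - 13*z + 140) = (z^2 + 6*z + 5)/(z^2 - z - 20)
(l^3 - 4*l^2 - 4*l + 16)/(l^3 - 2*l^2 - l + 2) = (l^2 - 2*l - 8)/(l^2 - 1)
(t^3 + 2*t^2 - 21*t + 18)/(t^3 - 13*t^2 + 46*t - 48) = (t^2 + 5*t - 6)/(t^2 - 10*t + 16)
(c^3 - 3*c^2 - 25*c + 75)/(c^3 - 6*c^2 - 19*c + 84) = (c^2 - 25)/(c^2 - 3*c - 28)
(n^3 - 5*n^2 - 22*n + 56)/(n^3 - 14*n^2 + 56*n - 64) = (n^2 - 3*n - 28)/(n^2 - 12*n + 32)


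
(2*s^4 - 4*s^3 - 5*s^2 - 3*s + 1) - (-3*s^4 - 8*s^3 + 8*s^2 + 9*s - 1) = 5*s^4 + 4*s^3 - 13*s^2 - 12*s + 2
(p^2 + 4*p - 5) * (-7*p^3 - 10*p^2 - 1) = -7*p^5 - 38*p^4 - 5*p^3 + 49*p^2 - 4*p + 5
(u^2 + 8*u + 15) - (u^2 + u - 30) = 7*u + 45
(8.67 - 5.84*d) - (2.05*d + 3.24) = 5.43 - 7.89*d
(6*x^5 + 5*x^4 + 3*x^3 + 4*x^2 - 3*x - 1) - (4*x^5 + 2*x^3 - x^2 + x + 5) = 2*x^5 + 5*x^4 + x^3 + 5*x^2 - 4*x - 6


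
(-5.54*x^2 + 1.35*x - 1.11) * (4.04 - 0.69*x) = 3.8226*x^3 - 23.3131*x^2 + 6.2199*x - 4.4844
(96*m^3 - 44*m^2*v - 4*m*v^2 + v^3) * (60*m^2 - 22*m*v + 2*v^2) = 5760*m^5 - 4752*m^4*v + 920*m^3*v^2 + 60*m^2*v^3 - 30*m*v^4 + 2*v^5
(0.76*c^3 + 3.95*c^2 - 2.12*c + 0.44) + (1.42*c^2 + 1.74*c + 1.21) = 0.76*c^3 + 5.37*c^2 - 0.38*c + 1.65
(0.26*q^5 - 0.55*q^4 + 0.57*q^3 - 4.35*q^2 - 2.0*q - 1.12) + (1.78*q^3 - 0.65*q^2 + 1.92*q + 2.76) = 0.26*q^5 - 0.55*q^4 + 2.35*q^3 - 5.0*q^2 - 0.0800000000000001*q + 1.64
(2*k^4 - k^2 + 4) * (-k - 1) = -2*k^5 - 2*k^4 + k^3 + k^2 - 4*k - 4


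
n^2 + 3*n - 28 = (n - 4)*(n + 7)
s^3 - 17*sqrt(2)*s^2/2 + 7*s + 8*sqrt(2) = (s - 8*sqrt(2))*(s - sqrt(2))*(s + sqrt(2)/2)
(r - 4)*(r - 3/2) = r^2 - 11*r/2 + 6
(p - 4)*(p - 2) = p^2 - 6*p + 8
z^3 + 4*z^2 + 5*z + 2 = (z + 1)^2*(z + 2)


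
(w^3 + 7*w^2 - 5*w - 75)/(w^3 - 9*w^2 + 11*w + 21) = (w^2 + 10*w + 25)/(w^2 - 6*w - 7)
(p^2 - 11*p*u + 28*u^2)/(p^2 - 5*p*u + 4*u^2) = (p - 7*u)/(p - u)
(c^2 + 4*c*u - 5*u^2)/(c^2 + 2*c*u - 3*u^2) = (c + 5*u)/(c + 3*u)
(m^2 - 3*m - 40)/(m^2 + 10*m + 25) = (m - 8)/(m + 5)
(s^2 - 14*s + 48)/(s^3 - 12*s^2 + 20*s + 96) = 1/(s + 2)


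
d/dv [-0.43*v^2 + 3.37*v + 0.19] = 3.37 - 0.86*v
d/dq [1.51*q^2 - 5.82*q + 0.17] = 3.02*q - 5.82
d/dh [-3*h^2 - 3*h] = -6*h - 3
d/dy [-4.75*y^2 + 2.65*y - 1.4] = 2.65 - 9.5*y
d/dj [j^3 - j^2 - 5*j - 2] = 3*j^2 - 2*j - 5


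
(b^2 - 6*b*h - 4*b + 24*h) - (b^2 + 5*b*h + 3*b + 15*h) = -11*b*h - 7*b + 9*h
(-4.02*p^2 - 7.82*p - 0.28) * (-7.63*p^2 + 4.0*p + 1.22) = 30.6726*p^4 + 43.5866*p^3 - 34.048*p^2 - 10.6604*p - 0.3416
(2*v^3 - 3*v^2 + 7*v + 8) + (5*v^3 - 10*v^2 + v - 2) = 7*v^3 - 13*v^2 + 8*v + 6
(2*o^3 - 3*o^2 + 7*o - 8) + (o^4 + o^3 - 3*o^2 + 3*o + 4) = o^4 + 3*o^3 - 6*o^2 + 10*o - 4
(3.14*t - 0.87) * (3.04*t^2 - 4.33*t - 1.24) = 9.5456*t^3 - 16.241*t^2 - 0.1265*t + 1.0788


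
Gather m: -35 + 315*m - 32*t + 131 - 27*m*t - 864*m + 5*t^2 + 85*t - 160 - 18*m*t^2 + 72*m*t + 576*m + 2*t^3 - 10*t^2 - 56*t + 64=m*(-18*t^2 + 45*t + 27) + 2*t^3 - 5*t^2 - 3*t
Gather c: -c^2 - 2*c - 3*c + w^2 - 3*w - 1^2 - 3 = -c^2 - 5*c + w^2 - 3*w - 4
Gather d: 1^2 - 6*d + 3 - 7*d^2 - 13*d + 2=-7*d^2 - 19*d + 6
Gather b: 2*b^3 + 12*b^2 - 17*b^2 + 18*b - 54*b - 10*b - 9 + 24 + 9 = 2*b^3 - 5*b^2 - 46*b + 24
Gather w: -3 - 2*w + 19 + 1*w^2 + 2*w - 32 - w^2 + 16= 0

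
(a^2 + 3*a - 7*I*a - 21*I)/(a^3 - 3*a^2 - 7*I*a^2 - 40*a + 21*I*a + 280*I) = (a + 3)/(a^2 - 3*a - 40)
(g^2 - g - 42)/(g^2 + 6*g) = (g - 7)/g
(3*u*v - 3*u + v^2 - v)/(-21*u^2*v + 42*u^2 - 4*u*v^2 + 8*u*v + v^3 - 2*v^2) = (1 - v)/(7*u*v - 14*u - v^2 + 2*v)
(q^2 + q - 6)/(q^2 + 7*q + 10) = (q^2 + q - 6)/(q^2 + 7*q + 10)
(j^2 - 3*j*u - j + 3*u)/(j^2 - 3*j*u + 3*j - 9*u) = (j - 1)/(j + 3)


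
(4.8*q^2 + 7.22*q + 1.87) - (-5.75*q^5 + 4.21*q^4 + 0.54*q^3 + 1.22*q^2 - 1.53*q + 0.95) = 5.75*q^5 - 4.21*q^4 - 0.54*q^3 + 3.58*q^2 + 8.75*q + 0.92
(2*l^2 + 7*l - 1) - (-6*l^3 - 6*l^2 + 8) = 6*l^3 + 8*l^2 + 7*l - 9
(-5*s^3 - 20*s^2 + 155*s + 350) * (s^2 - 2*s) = -5*s^5 - 10*s^4 + 195*s^3 + 40*s^2 - 700*s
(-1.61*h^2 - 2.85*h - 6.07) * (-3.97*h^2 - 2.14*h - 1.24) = 6.3917*h^4 + 14.7599*h^3 + 32.1933*h^2 + 16.5238*h + 7.5268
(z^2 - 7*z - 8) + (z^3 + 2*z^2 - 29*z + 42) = z^3 + 3*z^2 - 36*z + 34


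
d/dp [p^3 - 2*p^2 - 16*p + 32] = 3*p^2 - 4*p - 16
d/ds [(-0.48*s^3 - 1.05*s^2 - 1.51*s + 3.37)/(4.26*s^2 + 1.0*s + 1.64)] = (-2.0448*s^4 - 0.959999999999999*s^3 + 3.021*s^2 - 32.1564*s - 5.8464)/(18.1476*s^4 + 8.52*s^3 + 14.9728*s^2 + 3.28*s + 2.6896)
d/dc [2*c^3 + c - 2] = 6*c^2 + 1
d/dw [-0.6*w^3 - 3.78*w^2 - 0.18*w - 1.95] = -1.8*w^2 - 7.56*w - 0.18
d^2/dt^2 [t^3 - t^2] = 6*t - 2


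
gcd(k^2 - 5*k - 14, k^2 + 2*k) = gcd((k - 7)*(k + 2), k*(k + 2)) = k + 2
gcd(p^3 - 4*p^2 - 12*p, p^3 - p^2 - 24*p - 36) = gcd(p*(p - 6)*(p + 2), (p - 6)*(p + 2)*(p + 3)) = p^2 - 4*p - 12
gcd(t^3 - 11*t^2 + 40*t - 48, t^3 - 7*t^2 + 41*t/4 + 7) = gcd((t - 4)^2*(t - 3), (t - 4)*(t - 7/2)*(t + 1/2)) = t - 4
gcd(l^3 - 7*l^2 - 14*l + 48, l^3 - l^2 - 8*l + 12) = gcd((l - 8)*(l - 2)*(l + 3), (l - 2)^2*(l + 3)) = l^2 + l - 6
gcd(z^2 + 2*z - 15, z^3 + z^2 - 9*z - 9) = z - 3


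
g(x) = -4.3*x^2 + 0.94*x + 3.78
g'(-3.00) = 26.74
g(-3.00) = -37.74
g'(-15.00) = 129.94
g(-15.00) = -977.82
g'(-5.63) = 49.36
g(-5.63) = -137.81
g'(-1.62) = 14.87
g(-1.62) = -9.03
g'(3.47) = -28.90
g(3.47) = -44.73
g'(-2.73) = 24.42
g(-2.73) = -30.83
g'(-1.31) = 12.21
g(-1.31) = -4.83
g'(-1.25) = 11.69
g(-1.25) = -4.11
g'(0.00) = 0.94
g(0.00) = 3.78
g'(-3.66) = 32.42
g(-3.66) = -57.26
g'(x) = 0.94 - 8.6*x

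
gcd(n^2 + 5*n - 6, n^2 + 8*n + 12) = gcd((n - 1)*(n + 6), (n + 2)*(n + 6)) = n + 6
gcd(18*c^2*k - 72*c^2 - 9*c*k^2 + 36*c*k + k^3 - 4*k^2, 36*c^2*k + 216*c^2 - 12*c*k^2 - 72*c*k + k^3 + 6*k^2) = 6*c - k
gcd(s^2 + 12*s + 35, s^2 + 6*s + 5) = s + 5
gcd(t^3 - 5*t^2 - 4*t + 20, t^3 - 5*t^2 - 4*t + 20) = t^3 - 5*t^2 - 4*t + 20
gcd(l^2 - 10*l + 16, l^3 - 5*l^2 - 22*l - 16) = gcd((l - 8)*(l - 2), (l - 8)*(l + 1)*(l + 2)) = l - 8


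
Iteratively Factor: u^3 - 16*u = (u)*(u^2 - 16) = u*(u - 4)*(u + 4)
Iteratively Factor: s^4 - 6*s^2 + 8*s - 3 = (s - 1)*(s^3 + s^2 - 5*s + 3) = (s - 1)^2*(s^2 + 2*s - 3) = (s - 1)^2*(s + 3)*(s - 1)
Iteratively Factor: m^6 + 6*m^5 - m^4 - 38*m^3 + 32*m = (m - 2)*(m^5 + 8*m^4 + 15*m^3 - 8*m^2 - 16*m) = m*(m - 2)*(m^4 + 8*m^3 + 15*m^2 - 8*m - 16) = m*(m - 2)*(m + 4)*(m^3 + 4*m^2 - m - 4) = m*(m - 2)*(m - 1)*(m + 4)*(m^2 + 5*m + 4) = m*(m - 2)*(m - 1)*(m + 1)*(m + 4)*(m + 4)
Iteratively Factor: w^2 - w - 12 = (w - 4)*(w + 3)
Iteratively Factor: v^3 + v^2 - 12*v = (v + 4)*(v^2 - 3*v) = v*(v + 4)*(v - 3)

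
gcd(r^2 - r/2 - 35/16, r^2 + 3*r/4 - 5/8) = r + 5/4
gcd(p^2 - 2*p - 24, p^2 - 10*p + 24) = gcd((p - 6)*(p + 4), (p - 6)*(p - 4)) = p - 6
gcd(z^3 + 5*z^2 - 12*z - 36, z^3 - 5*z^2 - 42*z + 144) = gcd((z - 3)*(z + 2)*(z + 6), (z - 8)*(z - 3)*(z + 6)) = z^2 + 3*z - 18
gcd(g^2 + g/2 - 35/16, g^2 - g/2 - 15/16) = g - 5/4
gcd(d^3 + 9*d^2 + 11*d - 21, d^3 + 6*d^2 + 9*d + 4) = 1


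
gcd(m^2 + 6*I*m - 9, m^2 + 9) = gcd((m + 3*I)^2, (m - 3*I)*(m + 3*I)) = m + 3*I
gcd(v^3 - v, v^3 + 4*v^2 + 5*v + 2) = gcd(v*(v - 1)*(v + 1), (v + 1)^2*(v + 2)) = v + 1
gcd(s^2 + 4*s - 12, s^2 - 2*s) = s - 2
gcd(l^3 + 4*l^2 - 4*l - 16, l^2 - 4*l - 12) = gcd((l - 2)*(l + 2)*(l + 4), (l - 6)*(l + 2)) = l + 2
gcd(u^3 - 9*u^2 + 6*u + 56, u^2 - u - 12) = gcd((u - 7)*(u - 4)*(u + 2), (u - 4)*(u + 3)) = u - 4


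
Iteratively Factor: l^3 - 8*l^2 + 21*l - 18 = (l - 3)*(l^2 - 5*l + 6) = (l - 3)^2*(l - 2)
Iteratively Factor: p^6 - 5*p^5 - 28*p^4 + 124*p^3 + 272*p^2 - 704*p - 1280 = (p - 4)*(p^5 - p^4 - 32*p^3 - 4*p^2 + 256*p + 320) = (p - 4)*(p + 2)*(p^4 - 3*p^3 - 26*p^2 + 48*p + 160) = (p - 5)*(p - 4)*(p + 2)*(p^3 + 2*p^2 - 16*p - 32) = (p - 5)*(p - 4)^2*(p + 2)*(p^2 + 6*p + 8) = (p - 5)*(p - 4)^2*(p + 2)^2*(p + 4)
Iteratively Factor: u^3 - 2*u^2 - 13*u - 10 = (u + 1)*(u^2 - 3*u - 10) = (u - 5)*(u + 1)*(u + 2)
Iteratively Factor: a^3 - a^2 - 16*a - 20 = (a + 2)*(a^2 - 3*a - 10) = (a + 2)^2*(a - 5)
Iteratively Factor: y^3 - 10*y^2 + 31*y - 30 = (y - 5)*(y^2 - 5*y + 6) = (y - 5)*(y - 2)*(y - 3)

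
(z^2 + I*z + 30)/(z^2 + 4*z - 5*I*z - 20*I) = (z + 6*I)/(z + 4)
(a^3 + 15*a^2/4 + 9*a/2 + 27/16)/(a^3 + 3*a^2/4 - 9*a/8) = (8*a^2 + 18*a + 9)/(2*a*(4*a - 3))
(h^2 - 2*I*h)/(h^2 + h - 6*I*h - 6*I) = h*(h - 2*I)/(h^2 + h - 6*I*h - 6*I)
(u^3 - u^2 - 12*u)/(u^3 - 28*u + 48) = u*(u + 3)/(u^2 + 4*u - 12)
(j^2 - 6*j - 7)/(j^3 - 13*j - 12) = (j - 7)/(j^2 - j - 12)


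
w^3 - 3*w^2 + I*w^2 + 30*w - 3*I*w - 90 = (w - 3)*(w - 5*I)*(w + 6*I)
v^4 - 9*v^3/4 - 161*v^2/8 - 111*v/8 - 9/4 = (v - 6)*(v + 1/4)*(v + 1/2)*(v + 3)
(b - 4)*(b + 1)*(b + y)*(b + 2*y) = b^4 + 3*b^3*y - 3*b^3 + 2*b^2*y^2 - 9*b^2*y - 4*b^2 - 6*b*y^2 - 12*b*y - 8*y^2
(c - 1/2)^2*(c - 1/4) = c^3 - 5*c^2/4 + c/2 - 1/16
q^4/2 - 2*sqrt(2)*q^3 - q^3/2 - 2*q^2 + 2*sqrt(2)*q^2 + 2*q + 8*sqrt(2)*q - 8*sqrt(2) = (q/2 + 1)*(q - 2)*(q - 1)*(q - 4*sqrt(2))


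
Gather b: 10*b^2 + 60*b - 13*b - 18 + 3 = 10*b^2 + 47*b - 15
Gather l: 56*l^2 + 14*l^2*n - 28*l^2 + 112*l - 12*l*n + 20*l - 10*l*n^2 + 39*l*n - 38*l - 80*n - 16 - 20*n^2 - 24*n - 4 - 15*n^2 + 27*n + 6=l^2*(14*n + 28) + l*(-10*n^2 + 27*n + 94) - 35*n^2 - 77*n - 14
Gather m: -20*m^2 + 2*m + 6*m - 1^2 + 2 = -20*m^2 + 8*m + 1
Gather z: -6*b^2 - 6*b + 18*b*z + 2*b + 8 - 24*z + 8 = -6*b^2 - 4*b + z*(18*b - 24) + 16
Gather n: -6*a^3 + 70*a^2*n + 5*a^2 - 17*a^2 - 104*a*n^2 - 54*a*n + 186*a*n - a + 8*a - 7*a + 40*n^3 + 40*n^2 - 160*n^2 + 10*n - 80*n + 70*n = -6*a^3 - 12*a^2 + 40*n^3 + n^2*(-104*a - 120) + n*(70*a^2 + 132*a)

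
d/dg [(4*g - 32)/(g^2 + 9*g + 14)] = 4*(-g^2 + 16*g + 86)/(g^4 + 18*g^3 + 109*g^2 + 252*g + 196)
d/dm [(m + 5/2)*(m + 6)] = 2*m + 17/2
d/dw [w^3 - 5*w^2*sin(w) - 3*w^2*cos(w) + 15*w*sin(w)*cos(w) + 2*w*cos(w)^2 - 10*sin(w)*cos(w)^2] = 3*w^2*sin(w) - 5*w^2*cos(w) + 3*w^2 - 10*w*sin(w) - 2*w*sin(2*w) - 6*w*cos(w) + 15*w*cos(2*w) + 15*sin(2*w)/2 - 5*cos(w)/2 + cos(2*w) - 15*cos(3*w)/2 + 1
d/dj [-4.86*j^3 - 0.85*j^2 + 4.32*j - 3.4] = -14.58*j^2 - 1.7*j + 4.32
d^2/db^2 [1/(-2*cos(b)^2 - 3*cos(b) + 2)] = (16*sin(b)^4 - 33*sin(b)^2 - 33*cos(b)/2 + 9*cos(3*b)/2 - 9)/(-2*sin(b)^2 + 3*cos(b))^3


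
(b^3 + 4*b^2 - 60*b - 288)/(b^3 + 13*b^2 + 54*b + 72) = (b^2 - 2*b - 48)/(b^2 + 7*b + 12)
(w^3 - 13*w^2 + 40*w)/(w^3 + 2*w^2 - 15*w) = (w^2 - 13*w + 40)/(w^2 + 2*w - 15)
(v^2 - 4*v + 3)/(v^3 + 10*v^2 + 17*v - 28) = (v - 3)/(v^2 + 11*v + 28)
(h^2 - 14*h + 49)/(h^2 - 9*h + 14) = (h - 7)/(h - 2)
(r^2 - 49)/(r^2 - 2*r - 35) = (r + 7)/(r + 5)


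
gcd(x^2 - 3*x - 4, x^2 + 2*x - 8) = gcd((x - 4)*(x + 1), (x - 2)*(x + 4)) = 1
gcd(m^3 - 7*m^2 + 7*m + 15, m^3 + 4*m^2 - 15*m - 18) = m^2 - 2*m - 3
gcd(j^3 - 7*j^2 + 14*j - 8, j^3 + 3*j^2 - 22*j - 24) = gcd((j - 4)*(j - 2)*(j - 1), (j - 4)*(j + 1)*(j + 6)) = j - 4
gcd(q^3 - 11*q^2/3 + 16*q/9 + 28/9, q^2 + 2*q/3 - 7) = q - 7/3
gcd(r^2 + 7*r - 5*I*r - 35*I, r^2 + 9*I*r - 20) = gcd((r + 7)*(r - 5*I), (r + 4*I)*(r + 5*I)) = 1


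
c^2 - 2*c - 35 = (c - 7)*(c + 5)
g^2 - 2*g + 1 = (g - 1)^2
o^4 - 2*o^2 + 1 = (o - 1)^2*(o + 1)^2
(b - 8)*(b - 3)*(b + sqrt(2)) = b^3 - 11*b^2 + sqrt(2)*b^2 - 11*sqrt(2)*b + 24*b + 24*sqrt(2)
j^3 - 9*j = j*(j - 3)*(j + 3)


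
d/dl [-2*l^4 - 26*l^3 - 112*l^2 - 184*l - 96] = -8*l^3 - 78*l^2 - 224*l - 184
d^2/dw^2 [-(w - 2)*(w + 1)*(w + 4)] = -6*w - 6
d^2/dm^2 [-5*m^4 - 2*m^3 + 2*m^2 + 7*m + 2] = -60*m^2 - 12*m + 4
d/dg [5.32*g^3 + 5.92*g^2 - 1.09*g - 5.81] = 15.96*g^2 + 11.84*g - 1.09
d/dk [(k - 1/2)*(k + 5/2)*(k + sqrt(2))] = 3*k^2 + 2*sqrt(2)*k + 4*k - 5/4 + 2*sqrt(2)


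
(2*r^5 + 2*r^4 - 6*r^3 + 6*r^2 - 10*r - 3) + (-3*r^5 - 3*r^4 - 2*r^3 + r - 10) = -r^5 - r^4 - 8*r^3 + 6*r^2 - 9*r - 13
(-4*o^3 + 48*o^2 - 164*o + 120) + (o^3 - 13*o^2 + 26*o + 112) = -3*o^3 + 35*o^2 - 138*o + 232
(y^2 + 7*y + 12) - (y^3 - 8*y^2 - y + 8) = -y^3 + 9*y^2 + 8*y + 4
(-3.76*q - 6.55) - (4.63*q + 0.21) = -8.39*q - 6.76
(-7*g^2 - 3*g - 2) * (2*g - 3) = -14*g^3 + 15*g^2 + 5*g + 6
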